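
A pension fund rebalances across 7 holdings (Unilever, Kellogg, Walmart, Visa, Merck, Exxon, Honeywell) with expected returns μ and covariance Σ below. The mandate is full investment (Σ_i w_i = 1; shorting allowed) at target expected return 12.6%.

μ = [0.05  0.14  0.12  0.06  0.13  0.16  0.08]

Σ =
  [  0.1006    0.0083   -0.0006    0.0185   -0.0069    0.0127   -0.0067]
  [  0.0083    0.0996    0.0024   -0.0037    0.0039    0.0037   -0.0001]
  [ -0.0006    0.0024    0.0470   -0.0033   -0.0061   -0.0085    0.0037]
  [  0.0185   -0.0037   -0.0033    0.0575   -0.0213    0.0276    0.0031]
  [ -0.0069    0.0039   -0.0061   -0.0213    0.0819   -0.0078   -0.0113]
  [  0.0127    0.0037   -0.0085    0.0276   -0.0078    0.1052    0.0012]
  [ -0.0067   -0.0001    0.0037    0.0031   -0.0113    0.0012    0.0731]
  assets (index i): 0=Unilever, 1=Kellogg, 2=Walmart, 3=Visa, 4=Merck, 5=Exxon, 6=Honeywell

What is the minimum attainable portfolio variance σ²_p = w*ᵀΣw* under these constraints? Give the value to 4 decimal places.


0.0128

p=Σ⁻¹μ = [0.2301  1.2110  3.0803  1.3335  2.4432  1.5164  1.2575]
q=Σ⁻¹𝟙 = [7.2134  8.5318  25.2914  21.6510  22.6629  6.2009  15.5559]
a=μᵀp=1.291519  b=𝟙ᵀp=11.071936  c=𝟙ᵀq=107.107226  D=ac−b²=15.743290
λ₁=(c·0.126−b)/D = (107.107226·0.126−11.071936)/15.743290 = 0.153943
λ₂=(a−b·0.126)/D = (1.291519−11.071936·0.126)/15.743290 = -0.006577
w* = 0.153943·p + -0.006577·q:
  w_0 = 0.153943·0.2301 + -0.006577·7.2134 = -0.0120  (Unilever)
  w_1 = 0.153943·1.2110 + -0.006577·8.5318 = 0.1303  (Kellogg)
  w_2 = 0.153943·3.0803 + -0.006577·25.2914 = 0.3078  (Walmart)
  w_3 = 0.153943·1.3335 + -0.006577·21.6510 = 0.0629  (Visa)
  w_4 = 0.153943·2.4432 + -0.006577·22.6629 = 0.2271  (Merck)
  w_5 = 0.153943·1.5164 + -0.006577·6.2009 = 0.1926  (Exxon)
  w_6 = 0.153943·1.2575 + -0.006577·15.5559 = 0.0913  (Honeywell)
Σw_i=1.0000  μᵀw=0.1260
σ²=wᵀΣw=λ₁·μ_p+λ₂ = 0.153943·0.126 + -0.006577 = 0.012820 ≈ 0.0128


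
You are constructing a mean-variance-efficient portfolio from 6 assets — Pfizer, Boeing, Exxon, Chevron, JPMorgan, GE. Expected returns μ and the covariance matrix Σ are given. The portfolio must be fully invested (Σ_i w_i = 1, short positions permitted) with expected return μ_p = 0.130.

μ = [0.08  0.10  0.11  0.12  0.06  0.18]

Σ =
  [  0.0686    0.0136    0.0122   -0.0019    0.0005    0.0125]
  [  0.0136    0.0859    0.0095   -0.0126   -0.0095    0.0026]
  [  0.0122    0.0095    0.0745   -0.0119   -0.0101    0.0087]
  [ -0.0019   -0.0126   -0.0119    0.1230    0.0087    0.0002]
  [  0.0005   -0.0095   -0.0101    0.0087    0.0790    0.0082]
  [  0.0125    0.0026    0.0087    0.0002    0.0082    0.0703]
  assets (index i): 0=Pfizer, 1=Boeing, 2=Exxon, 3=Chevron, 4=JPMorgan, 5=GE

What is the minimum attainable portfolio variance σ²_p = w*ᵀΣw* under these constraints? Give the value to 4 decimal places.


x=Σ⁻¹μ = [0.3311  1.1506  1.2995  1.1710  0.7033  2.2128]
y=Σ⁻¹𝟙 = [8.5156  11.5239  12.8983  9.7113  13.6281  9.0709]
a=μᵀx=0.865517  b=𝟙ᵀx=6.868256  c=𝟙ᵀy=65.348095  D=ac−b²=9.386954
λ₁=(c·0.130−b)/D = (65.348095·0.130−6.868256)/9.386954 = 0.173325
λ₂=(a−b·0.130)/D = (0.865517−6.868256·0.130)/9.386954 = -0.002914
w* = 0.173325·x + -0.002914·y:
  w_0 = 0.173325·0.3311 + -0.002914·8.5156 = 0.0326  (Pfizer)
  w_1 = 0.173325·1.1506 + -0.002914·11.5239 = 0.1658  (Boeing)
  w_2 = 0.173325·1.2995 + -0.002914·12.8983 = 0.1877  (Exxon)
  w_3 = 0.173325·1.1710 + -0.002914·9.7113 = 0.1747  (Chevron)
  w_4 = 0.173325·0.7033 + -0.002914·13.6281 = 0.0822  (JPMorgan)
  w_5 = 0.173325·2.2128 + -0.002914·9.0709 = 0.3571  (GE)
Σw_i=1.0000  μᵀw=0.1300
σ²=wᵀΣw=λ₁·μ_p+λ₂ = 0.173325·0.130 + -0.002914 = 0.019618 ≈ 0.0196

0.0196


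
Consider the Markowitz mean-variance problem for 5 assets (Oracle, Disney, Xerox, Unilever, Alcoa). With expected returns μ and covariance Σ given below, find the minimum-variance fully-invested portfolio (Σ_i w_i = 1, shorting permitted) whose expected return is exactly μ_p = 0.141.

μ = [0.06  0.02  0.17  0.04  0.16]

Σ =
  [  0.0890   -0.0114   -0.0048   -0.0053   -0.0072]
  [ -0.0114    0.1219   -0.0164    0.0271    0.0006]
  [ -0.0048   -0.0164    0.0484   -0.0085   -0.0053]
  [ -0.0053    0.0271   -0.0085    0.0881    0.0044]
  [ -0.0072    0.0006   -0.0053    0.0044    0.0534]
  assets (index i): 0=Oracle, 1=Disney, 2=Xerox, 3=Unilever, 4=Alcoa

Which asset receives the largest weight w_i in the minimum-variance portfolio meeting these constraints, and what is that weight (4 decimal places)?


Xerox (0.4366)

u=Σ⁻¹μ = [1.3253  0.7370  4.3799  0.5520  3.5559]
v=Σ⁻¹𝟙 = [16.8451  11.4124  30.5916  10.6550  23.0279]
a=μᵀu=1.429869  b=𝟙ᵀu=10.550200  c=𝟙ᵀv=92.532075  D=ac−b²=21.002015
λ₁=(c·0.141−b)/D = (92.532075·0.141−10.550200)/21.002015 = 0.118885
λ₂=(a−b·0.141)/D = (1.429869−10.550200·0.141)/21.002015 = -0.002748
w* = 0.118885·u + -0.002748·v:
  w_0 = 0.118885·1.3253 + -0.002748·16.8451 = 0.1113  (Oracle)
  w_1 = 0.118885·0.7370 + -0.002748·11.4124 = 0.0563  (Disney)
  w_2 = 0.118885·4.3799 + -0.002748·30.5916 = 0.4366  (Xerox)
  w_3 = 0.118885·0.5520 + -0.002748·10.6550 = 0.0363  (Unilever)
  w_4 = 0.118885·3.5559 + -0.002748·23.0279 = 0.3595  (Alcoa)
Σw_i=1.0000  μᵀw=0.1410
σ²=wᵀΣw=λ₁·μ_p+λ₂ = 0.118885·0.141 + -0.002748 = 0.014015 ≈ 0.0140


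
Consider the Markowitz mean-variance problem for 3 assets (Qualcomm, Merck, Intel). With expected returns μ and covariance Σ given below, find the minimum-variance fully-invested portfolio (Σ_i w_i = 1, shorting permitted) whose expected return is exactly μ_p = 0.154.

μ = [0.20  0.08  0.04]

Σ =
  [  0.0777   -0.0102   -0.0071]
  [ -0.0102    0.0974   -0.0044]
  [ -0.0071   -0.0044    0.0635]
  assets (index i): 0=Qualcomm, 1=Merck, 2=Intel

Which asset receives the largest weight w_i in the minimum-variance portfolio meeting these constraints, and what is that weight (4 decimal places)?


Qualcomm (0.6585)

g=Σ⁻¹μ = [2.8204  1.1631  1.0259]
h=Σ⁻¹𝟙 = [16.2364  12.8007  18.4504]
a=μᵀg=0.698164  b=𝟙ᵀg=5.009349  c=𝟙ᵀh=47.487529  D=ac−b²=8.060505
λ₁=(c·0.154−b)/D = (47.487529·0.154−5.009349)/8.060505 = 0.285805
λ₂=(a−b·0.154)/D = (0.698164−5.009349·0.154)/8.060505 = -0.009091
w* = 0.285805·g + -0.009091·h:
  w_0 = 0.285805·2.8204 + -0.009091·16.2364 = 0.6585  (Qualcomm)
  w_1 = 0.285805·1.1631 + -0.009091·12.8007 = 0.2160  (Merck)
  w_2 = 0.285805·1.0259 + -0.009091·18.4504 = 0.1255  (Intel)
Σw_i=1.0000  μᵀw=0.1540
σ²=wᵀΣw=λ₁·μ_p+λ₂ = 0.285805·0.154 + -0.009091 = 0.034923 ≈ 0.0349


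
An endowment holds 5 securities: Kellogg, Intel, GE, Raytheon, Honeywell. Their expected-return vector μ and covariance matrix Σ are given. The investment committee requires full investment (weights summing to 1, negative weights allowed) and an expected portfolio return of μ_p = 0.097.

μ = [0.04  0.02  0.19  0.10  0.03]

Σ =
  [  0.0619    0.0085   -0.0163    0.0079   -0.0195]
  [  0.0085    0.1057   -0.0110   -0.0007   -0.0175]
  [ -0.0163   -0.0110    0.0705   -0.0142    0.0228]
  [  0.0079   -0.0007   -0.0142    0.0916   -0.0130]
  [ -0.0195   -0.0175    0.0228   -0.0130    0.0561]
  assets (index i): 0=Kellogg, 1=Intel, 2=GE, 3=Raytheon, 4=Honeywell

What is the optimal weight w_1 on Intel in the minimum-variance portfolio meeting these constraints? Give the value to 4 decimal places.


p=Σ⁻¹μ = [1.3079  0.4626  3.3330  1.5177  0.1308]
q=Σ⁻¹𝟙 = [25.3737  13.8337  16.2726  15.3161  27.8961]
a=μᵀp=0.850527  b=𝟙ᵀp=6.751912  c=𝟙ᵀq=98.692248  D=ac−b²=38.352151
λ₁=(c·0.097−b)/D = (98.692248·0.097−6.751912)/38.352151 = 0.073561
λ₂=(a−b·0.097)/D = (0.850527−6.751912·0.097)/38.352151 = 0.005100
w* = 0.073561·p + 0.005100·q:
  w_0 = 0.073561·1.3079 + 0.005100·25.3737 = 0.2256  (Kellogg)
  w_1 = 0.073561·0.4626 + 0.005100·13.8337 = 0.1046  (Intel)
  w_2 = 0.073561·3.3330 + 0.005100·16.2726 = 0.3282  (GE)
  w_3 = 0.073561·1.5177 + 0.005100·15.3161 = 0.1898  (Raytheon)
  w_4 = 0.073561·0.1308 + 0.005100·27.8961 = 0.1519  (Honeywell)
Σw_i=1.0000  μᵀw=0.0970
σ²=wᵀΣw=λ₁·μ_p+λ₂ = 0.073561·0.097 + 0.005100 = 0.012235 ≈ 0.0122

0.1046


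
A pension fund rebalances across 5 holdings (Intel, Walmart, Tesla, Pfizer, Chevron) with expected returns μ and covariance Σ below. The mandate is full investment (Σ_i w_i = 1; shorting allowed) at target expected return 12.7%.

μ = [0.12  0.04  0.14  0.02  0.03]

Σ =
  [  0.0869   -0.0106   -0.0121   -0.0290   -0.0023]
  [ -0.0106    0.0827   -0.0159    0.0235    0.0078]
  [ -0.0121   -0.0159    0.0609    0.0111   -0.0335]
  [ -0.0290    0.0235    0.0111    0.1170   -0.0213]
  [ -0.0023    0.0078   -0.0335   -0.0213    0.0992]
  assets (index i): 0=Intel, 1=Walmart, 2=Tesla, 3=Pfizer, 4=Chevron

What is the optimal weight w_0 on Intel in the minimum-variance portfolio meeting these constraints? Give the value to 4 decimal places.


0.3084

u=Σ⁻¹μ = [2.2606  1.2523  3.9173  0.4117  1.6676]
v=Σ⁻¹𝟙 = [23.2132  16.3943  36.4487  11.9566  24.2059]
a=μᵀu=0.928044  b=𝟙ᵀu=9.509480  c=𝟙ᵀv=112.218626  D=ac−b²=13.713578
λ₁=(c·0.127−b)/D = (112.218626·0.127−9.509480)/13.713578 = 0.345810
λ₂=(a−b·0.127)/D = (0.928044−9.509480·0.127)/13.713578 = -0.020393
w* = 0.345810·u + -0.020393·v:
  w_0 = 0.345810·2.2606 + -0.020393·23.2132 = 0.3084  (Intel)
  w_1 = 0.345810·1.2523 + -0.020393·16.3943 = 0.0987  (Walmart)
  w_2 = 0.345810·3.9173 + -0.020393·36.4487 = 0.6113  (Tesla)
  w_3 = 0.345810·0.4117 + -0.020393·11.9566 = -0.1015  (Pfizer)
  w_4 = 0.345810·1.6676 + -0.020393·24.2059 = 0.0831  (Chevron)
Σw_i=1.0000  μᵀw=0.1270
σ²=wᵀΣw=λ₁·μ_p+λ₂ = 0.345810·0.127 + -0.020393 = 0.023525 ≈ 0.0235


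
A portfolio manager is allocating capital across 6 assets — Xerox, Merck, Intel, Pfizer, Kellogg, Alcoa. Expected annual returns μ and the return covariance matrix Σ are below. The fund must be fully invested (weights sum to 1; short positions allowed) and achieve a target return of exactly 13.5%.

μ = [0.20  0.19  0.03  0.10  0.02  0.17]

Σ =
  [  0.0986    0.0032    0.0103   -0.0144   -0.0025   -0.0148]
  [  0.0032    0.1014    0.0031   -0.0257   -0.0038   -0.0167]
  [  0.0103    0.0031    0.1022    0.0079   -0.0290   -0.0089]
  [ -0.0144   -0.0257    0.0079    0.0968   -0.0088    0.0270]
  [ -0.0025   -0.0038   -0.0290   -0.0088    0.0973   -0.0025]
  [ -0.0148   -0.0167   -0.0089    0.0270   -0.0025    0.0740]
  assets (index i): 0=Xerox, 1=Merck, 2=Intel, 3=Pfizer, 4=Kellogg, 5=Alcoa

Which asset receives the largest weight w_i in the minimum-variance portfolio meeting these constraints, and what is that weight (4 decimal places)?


u=Σ⁻¹μ = [2.5685  2.6335  0.2999  1.3178  0.6596  2.9828]
v=Σ⁻¹𝟙 = [13.0331  15.5760  13.3380  11.9736  16.7269  17.4358]
a=μᵀu=1.675128  b=𝟙ᵀu=10.462174  c=𝟙ᵀv=88.083335  D=ac−b²=38.093802
λ₁=(c·0.135−b)/D = (88.083335·0.135−10.462174)/38.093802 = 0.037515
λ₂=(a−b·0.135)/D = (1.675128−10.462174·0.135)/38.093802 = 0.006897
w* = 0.037515·u + 0.006897·v:
  w_0 = 0.037515·2.5685 + 0.006897·13.0331 = 0.1862  (Xerox)
  w_1 = 0.037515·2.6335 + 0.006897·15.5760 = 0.2062  (Merck)
  w_2 = 0.037515·0.2999 + 0.006897·13.3380 = 0.1032  (Intel)
  w_3 = 0.037515·1.3178 + 0.006897·11.9736 = 0.1320  (Pfizer)
  w_4 = 0.037515·0.6596 + 0.006897·16.7269 = 0.1401  (Kellogg)
  w_5 = 0.037515·2.9828 + 0.006897·17.4358 = 0.2322  (Alcoa)
Σw_i=1.0000  μᵀw=0.1350
σ²=wᵀΣw=λ₁·μ_p+λ₂ = 0.037515·0.135 + 0.006897 = 0.011962 ≈ 0.0120

Alcoa (0.2322)


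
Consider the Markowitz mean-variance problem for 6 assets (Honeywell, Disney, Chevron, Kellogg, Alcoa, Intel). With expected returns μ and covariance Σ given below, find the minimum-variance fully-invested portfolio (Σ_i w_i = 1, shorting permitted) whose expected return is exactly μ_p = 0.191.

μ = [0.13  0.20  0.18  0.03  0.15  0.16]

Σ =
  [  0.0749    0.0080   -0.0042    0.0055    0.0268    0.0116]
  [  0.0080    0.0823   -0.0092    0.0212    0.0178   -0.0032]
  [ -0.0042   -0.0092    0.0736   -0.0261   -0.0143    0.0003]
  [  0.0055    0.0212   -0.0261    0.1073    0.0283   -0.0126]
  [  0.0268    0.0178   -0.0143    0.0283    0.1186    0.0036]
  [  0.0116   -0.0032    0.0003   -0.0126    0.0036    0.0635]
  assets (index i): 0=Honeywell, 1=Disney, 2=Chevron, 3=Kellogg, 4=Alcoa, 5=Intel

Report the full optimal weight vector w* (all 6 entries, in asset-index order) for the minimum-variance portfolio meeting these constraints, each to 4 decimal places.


p=Σ⁻¹μ = [0.9097  2.4575  3.1698  0.5902  0.8549  2.5310]
q=Σ⁻¹𝟙 = [8.4594  10.1341  20.5825  12.8516  3.8999  16.9451]
a=μᵀp=1.731239  b=𝟙ᵀp=10.513154  c=𝟙ᵀq=72.872669  D=ac−b²=15.633601
λ₁=(c·0.191−b)/D = (72.872669·0.191−10.513154)/15.633601 = 0.217834
λ₂=(a−b·0.191)/D = (1.731239−10.513154·0.191)/15.633601 = -0.017704
w* = 0.217834·p + -0.017704·q:
  w_0 = 0.217834·0.9097 + -0.017704·8.4594 = 0.0484  (Honeywell)
  w_1 = 0.217834·2.4575 + -0.017704·10.1341 = 0.3559  (Disney)
  w_2 = 0.217834·3.1698 + -0.017704·20.5825 = 0.3261  (Chevron)
  w_3 = 0.217834·0.5902 + -0.017704·12.8516 = -0.0990  (Kellogg)
  w_4 = 0.217834·0.8549 + -0.017704·3.8999 = 0.1172  (Alcoa)
  w_5 = 0.217834·2.5310 + -0.017704·16.9451 = 0.2513  (Intel)
Σw_i=1.0000  μᵀw=0.1910
σ²=wᵀΣw=λ₁·μ_p+λ₂ = 0.217834·0.191 + -0.017704 = 0.023902 ≈ 0.0239

0.0484  0.3559  0.3261  -0.0990  0.1172  0.2513


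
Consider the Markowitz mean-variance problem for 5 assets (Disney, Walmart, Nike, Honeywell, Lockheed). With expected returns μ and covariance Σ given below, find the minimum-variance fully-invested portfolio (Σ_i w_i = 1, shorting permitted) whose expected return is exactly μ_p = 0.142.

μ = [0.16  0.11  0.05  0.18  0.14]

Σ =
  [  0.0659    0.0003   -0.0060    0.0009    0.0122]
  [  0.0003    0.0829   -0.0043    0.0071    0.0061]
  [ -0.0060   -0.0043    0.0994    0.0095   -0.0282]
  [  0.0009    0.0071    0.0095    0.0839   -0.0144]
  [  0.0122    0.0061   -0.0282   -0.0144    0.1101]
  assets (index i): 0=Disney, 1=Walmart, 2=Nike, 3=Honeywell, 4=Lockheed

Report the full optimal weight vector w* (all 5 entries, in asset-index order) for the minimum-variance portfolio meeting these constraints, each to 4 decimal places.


0.2795  0.1375  0.1169  0.2765  0.1895

u=Σ⁻¹μ = [2.2000  1.0691  0.8941  2.1847  1.4833]
v=Σ⁻¹𝟙 = [14.0093  10.8729  13.6719  11.3452  11.9136]
a=μᵀu=1.115209  b=𝟙ᵀu=7.831146  c=𝟙ᵀv=61.812948  D=ac−b²=7.607529
λ₁=(c·0.142−b)/D = (61.812948·0.142−7.831146)/7.607529 = 0.124389
λ₂=(a−b·0.142)/D = (1.115209−7.831146·0.142)/7.607529 = 0.000419
w* = 0.124389·u + 0.000419·v:
  w_0 = 0.124389·2.2000 + 0.000419·14.0093 = 0.2795  (Disney)
  w_1 = 0.124389·1.0691 + 0.000419·10.8729 = 0.1375  (Walmart)
  w_2 = 0.124389·0.8941 + 0.000419·13.6719 = 0.1169  (Nike)
  w_3 = 0.124389·2.1847 + 0.000419·11.3452 = 0.2765  (Honeywell)
  w_4 = 0.124389·1.4833 + 0.000419·11.9136 = 0.1895  (Lockheed)
Σw_i=1.0000  μᵀw=0.1420
σ²=wᵀΣw=λ₁·μ_p+λ₂ = 0.124389·0.142 + 0.000419 = 0.018082 ≈ 0.0181


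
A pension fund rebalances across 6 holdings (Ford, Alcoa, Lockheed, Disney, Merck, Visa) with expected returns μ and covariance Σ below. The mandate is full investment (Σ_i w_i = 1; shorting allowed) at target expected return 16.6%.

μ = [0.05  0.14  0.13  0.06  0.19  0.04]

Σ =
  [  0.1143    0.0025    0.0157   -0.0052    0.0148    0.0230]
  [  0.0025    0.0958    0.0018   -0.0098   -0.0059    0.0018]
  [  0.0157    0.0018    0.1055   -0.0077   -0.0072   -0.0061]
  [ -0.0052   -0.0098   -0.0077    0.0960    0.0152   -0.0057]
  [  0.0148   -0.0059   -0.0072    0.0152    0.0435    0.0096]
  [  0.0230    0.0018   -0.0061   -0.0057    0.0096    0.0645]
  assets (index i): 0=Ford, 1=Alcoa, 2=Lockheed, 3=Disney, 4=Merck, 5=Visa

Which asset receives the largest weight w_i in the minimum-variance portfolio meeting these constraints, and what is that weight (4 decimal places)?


x=Σ⁻¹μ = [-0.4973  1.7595  1.6347  0.1339  4.9605  0.1765]
y=Σ⁻¹𝟙 = [2.1131  12.1616  11.8192  10.4862  19.2107  13.5962]
a=μᵀx=1.391571  b=𝟙ᵀx=8.167821  c=𝟙ᵀy=69.386983  D=ac−b²=29.843629
λ₁=(c·0.166−b)/D = (69.386983·0.166−8.167821)/29.843629 = 0.112266
λ₂=(a−b·0.166)/D = (1.391571−8.167821·0.166)/29.843629 = 0.001197
w* = 0.112266·x + 0.001197·y:
  w_0 = 0.112266·-0.4973 + 0.001197·2.1131 = -0.0533  (Ford)
  w_1 = 0.112266·1.7595 + 0.001197·12.1616 = 0.2121  (Alcoa)
  w_2 = 0.112266·1.6347 + 0.001197·11.8192 = 0.1977  (Lockheed)
  w_3 = 0.112266·0.1339 + 0.001197·10.4862 = 0.0276  (Disney)
  w_4 = 0.112266·4.9605 + 0.001197·19.2107 = 0.5799  (Merck)
  w_5 = 0.112266·0.1765 + 0.001197·13.5962 = 0.0361  (Visa)
Σw_i=1.0000  μᵀw=0.1660
σ²=wᵀΣw=λ₁·μ_p+λ₂ = 0.112266·0.166 + 0.001197 = 0.019833 ≈ 0.0198

Merck (0.5799)


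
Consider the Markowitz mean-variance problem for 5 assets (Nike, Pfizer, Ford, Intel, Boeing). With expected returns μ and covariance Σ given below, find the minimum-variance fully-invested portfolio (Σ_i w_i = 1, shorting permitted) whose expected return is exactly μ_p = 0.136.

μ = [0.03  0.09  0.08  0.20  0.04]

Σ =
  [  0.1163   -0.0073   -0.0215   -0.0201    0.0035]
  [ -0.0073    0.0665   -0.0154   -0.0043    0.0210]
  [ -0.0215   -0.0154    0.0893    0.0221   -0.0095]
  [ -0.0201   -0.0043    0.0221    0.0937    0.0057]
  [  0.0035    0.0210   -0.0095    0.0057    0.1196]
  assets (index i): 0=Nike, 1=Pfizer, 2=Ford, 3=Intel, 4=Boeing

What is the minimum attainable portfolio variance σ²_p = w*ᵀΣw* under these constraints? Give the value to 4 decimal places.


0.0272

g=Σ⁻¹μ = [0.9176  1.8151  0.8778  2.2104  -0.0467]
h=Σ⁻¹𝟙 = [14.4272  19.3224  15.9534  10.5682  5.3098]
a=μᵀg=0.701320  b=𝟙ᵀg=5.774128  c=𝟙ᵀh=65.580968  D=ac−b²=12.652696
λ₁=(c·0.136−b)/D = (65.580968·0.136−5.774128)/12.652696 = 0.248554
λ₂=(a−b·0.136)/D = (0.701320−5.774128·0.136)/12.652696 = -0.006636
w* = 0.248554·g + -0.006636·h:
  w_0 = 0.248554·0.9176 + -0.006636·14.4272 = 0.1323  (Nike)
  w_1 = 0.248554·1.8151 + -0.006636·19.3224 = 0.3229  (Pfizer)
  w_2 = 0.248554·0.8778 + -0.006636·15.9534 = 0.1123  (Ford)
  w_3 = 0.248554·2.2104 + -0.006636·10.5682 = 0.4793  (Intel)
  w_4 = 0.248554·-0.0467 + -0.006636·5.3098 = -0.0468  (Boeing)
Σw_i=1.0000  μᵀw=0.1360
σ²=wᵀΣw=λ₁·μ_p+λ₂ = 0.248554·0.136 + -0.006636 = 0.027168 ≈ 0.0272


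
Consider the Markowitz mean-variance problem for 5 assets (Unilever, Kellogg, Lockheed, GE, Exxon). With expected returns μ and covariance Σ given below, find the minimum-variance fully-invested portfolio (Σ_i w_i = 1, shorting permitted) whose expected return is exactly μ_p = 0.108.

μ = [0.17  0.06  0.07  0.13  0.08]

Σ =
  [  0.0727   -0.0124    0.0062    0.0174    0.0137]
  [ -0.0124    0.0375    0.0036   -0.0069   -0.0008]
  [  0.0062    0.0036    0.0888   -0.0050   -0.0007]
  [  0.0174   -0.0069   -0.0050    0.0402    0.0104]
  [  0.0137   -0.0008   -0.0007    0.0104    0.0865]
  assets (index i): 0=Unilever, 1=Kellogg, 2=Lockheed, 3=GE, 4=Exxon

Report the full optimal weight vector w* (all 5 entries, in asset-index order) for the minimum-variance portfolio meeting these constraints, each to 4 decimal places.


0.2147  0.3304  0.0885  0.3234  0.0429

p=Σ⁻¹μ = [2.0073  2.7261  0.7001  2.8434  0.2959]
q=Σ⁻¹𝟙 = [11.2793  34.1950  10.5701  25.3329  7.1302]
a=μᵀp=0.947131  b=𝟙ᵀp=8.572782  c=𝟙ᵀq=88.507498  D=ac−b²=10.335597
λ₁=(c·0.108−b)/D = (88.507498·0.108−8.572782)/10.335597 = 0.095401
λ₂=(a−b·0.108)/D = (0.947131−8.572782·0.108)/10.335597 = 0.002058
w* = 0.095401·p + 0.002058·q:
  w_0 = 0.095401·2.0073 + 0.002058·11.2793 = 0.2147  (Unilever)
  w_1 = 0.095401·2.7261 + 0.002058·34.1950 = 0.3304  (Kellogg)
  w_2 = 0.095401·0.7001 + 0.002058·10.5701 = 0.0885  (Lockheed)
  w_3 = 0.095401·2.8434 + 0.002058·25.3329 = 0.3234  (GE)
  w_4 = 0.095401·0.2959 + 0.002058·7.1302 = 0.0429  (Exxon)
Σw_i=1.0000  μᵀw=0.1080
σ²=wᵀΣw=λ₁·μ_p+λ₂ = 0.095401·0.108 + 0.002058 = 0.012361 ≈ 0.0124


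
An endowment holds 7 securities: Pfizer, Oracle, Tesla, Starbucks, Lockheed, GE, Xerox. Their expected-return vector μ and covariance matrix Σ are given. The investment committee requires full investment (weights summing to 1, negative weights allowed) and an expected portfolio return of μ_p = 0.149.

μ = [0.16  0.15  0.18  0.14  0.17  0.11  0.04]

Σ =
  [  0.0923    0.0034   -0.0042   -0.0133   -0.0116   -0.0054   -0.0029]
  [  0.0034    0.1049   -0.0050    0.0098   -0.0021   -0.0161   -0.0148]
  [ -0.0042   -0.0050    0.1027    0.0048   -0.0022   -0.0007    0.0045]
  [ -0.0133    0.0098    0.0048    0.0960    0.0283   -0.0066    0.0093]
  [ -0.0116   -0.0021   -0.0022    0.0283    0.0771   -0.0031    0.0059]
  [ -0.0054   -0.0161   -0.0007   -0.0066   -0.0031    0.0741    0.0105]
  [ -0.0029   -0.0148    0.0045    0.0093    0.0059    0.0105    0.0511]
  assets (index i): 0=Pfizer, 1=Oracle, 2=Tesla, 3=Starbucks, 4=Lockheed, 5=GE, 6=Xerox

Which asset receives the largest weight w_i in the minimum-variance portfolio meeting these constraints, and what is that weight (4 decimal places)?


x=Σ⁻¹μ = [2.3265  1.7987  1.9424  0.9115  2.3843  2.1912  0.3733]
y=Σ⁻¹𝟙 = [14.7979  14.2378  10.3659  6.0906  12.9506  16.3473  17.6573]
a=μᵀx=1.780602  b=𝟙ᵀx=11.927990  c=𝟙ᵀy=92.447485  D=ac−b²=22.335203
λ₁=(c·0.149−b)/D = (92.447485·0.149−11.927990)/22.335203 = 0.082680
λ₂=(a−b·0.149)/D = (1.780602−11.927990·0.149)/22.335203 = 0.000149
w* = 0.082680·x + 0.000149·y:
  w_0 = 0.082680·2.3265 + 0.000149·14.7979 = 0.1946  (Pfizer)
  w_1 = 0.082680·1.7987 + 0.000149·14.2378 = 0.1508  (Oracle)
  w_2 = 0.082680·1.9424 + 0.000149·10.3659 = 0.1621  (Tesla)
  w_3 = 0.082680·0.9115 + 0.000149·6.0906 = 0.0763  (Starbucks)
  w_4 = 0.082680·2.3843 + 0.000149·12.9506 = 0.1991  (Lockheed)
  w_5 = 0.082680·2.1912 + 0.000149·16.3473 = 0.1836  (GE)
  w_6 = 0.082680·0.3733 + 0.000149·17.6573 = 0.0335  (Xerox)
Σw_i=1.0000  μᵀw=0.1490
σ²=wᵀΣw=λ₁·μ_p+λ₂ = 0.082680·0.149 + 0.000149 = 0.012469 ≈ 0.0125

Lockheed (0.1991)


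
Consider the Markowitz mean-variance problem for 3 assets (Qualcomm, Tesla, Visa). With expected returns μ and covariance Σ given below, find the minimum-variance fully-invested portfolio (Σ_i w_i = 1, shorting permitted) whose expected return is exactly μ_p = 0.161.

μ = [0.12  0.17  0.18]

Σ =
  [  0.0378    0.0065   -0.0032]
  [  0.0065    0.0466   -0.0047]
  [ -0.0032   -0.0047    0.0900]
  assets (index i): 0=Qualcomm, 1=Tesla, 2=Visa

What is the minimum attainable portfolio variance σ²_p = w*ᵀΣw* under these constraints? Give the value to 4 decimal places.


0.0198

u=Σ⁻¹μ = [2.7672  3.4921  2.2808]
v=Σ⁻¹𝟙 = [24.2199  19.3905  12.9849]
a=μᵀu=1.336259  b=𝟙ᵀu=8.540062  c=𝟙ᵀv=56.595350  D=ac−b²=2.693374
λ₁=(c·0.161−b)/D = (56.595350·0.161−8.540062)/2.693374 = 0.212295
λ₂=(a−b·0.161)/D = (1.336259−8.540062·0.161)/2.693374 = -0.014365
w* = 0.212295·u + -0.014365·v:
  w_0 = 0.212295·2.7672 + -0.014365·24.2199 = 0.2395  (Qualcomm)
  w_1 = 0.212295·3.4921 + -0.014365·19.3905 = 0.4628  (Tesla)
  w_2 = 0.212295·2.2808 + -0.014365·12.9849 = 0.2977  (Visa)
Σw_i=1.0000  μᵀw=0.1610
σ²=wᵀΣw=λ₁·μ_p+λ₂ = 0.212295·0.161 + -0.014365 = 0.019814 ≈ 0.0198


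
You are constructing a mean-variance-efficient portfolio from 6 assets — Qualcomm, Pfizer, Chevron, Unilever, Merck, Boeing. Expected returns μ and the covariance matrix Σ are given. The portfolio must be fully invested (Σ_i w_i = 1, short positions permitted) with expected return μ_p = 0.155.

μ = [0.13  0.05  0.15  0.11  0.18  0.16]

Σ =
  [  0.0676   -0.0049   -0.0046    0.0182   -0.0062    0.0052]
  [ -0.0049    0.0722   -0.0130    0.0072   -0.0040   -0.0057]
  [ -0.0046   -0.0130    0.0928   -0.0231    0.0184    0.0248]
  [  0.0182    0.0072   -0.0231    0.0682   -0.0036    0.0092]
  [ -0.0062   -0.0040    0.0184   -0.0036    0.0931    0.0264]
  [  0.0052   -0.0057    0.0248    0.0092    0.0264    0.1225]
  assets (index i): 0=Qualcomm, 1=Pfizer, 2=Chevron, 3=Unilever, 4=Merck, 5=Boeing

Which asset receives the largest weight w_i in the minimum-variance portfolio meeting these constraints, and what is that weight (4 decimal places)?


Merck (0.3251)

x=Σ⁻¹μ = [1.8007  1.1044  1.8284  1.6669  1.6840  0.4228]
y=Σ⁻¹𝟙 = [13.8145  16.7320  14.9573  14.4695  9.3524  2.2251]
a=μᵀx=1.117695  b=𝟙ᵀx=8.507177  c=𝟙ᵀy=71.550800  D=ac−b²=7.599894
λ₁=(c·0.155−b)/D = (71.550800·0.155−8.507177)/7.599894 = 0.339899
λ₂=(a−b·0.155)/D = (1.117695−8.507177·0.155)/7.599894 = -0.026437
w* = 0.339899·x + -0.026437·y:
  w_0 = 0.339899·1.8007 + -0.026437·13.8145 = 0.2468  (Qualcomm)
  w_1 = 0.339899·1.1044 + -0.026437·16.7320 = -0.0670  (Pfizer)
  w_2 = 0.339899·1.8284 + -0.026437·14.9573 = 0.2260  (Chevron)
  w_3 = 0.339899·1.6669 + -0.026437·14.4695 = 0.1841  (Unilever)
  w_4 = 0.339899·1.6840 + -0.026437·9.3524 = 0.3251  (Merck)
  w_5 = 0.339899·0.4228 + -0.026437·2.2251 = 0.0849  (Boeing)
Σw_i=1.0000  μᵀw=0.1550
σ²=wᵀΣw=λ₁·μ_p+λ₂ = 0.339899·0.155 + -0.026437 = 0.026247 ≈ 0.0262


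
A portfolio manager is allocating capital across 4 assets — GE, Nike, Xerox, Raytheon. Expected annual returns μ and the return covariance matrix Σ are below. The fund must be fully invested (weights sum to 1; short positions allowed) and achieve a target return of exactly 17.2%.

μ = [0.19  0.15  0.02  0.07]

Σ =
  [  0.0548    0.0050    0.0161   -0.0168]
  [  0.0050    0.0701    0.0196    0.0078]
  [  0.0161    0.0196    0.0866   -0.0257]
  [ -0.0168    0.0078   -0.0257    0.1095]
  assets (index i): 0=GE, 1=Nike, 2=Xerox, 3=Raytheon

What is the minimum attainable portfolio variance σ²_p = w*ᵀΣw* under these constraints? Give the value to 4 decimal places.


p=Σ⁻¹μ = [3.7604  1.9451  -0.6326  0.9292]
q=Σ⁻¹𝟙 = [18.6915  8.5358  10.2341  13.7941]
a=μᵀp=1.058628  b=𝟙ᵀp=6.002020  c=𝟙ᵀq=51.255490  D=ac−b²=18.236259
λ₁=(c·0.172−b)/D = (51.255490·0.172−6.002020)/18.236259 = 0.154304
λ₂=(a−b·0.172)/D = (1.058628−6.002020·0.172)/18.236259 = 0.001441
w* = 0.154304·p + 0.001441·q:
  w_0 = 0.154304·3.7604 + 0.001441·18.6915 = 0.6072  (GE)
  w_1 = 0.154304·1.9451 + 0.001441·8.5358 = 0.3124  (Nike)
  w_2 = 0.154304·-0.6326 + 0.001441·10.2341 = -0.0829  (Xerox)
  w_3 = 0.154304·0.9292 + 0.001441·13.7941 = 0.1633  (Raytheon)
Σw_i=1.0000  μᵀw=0.1720
σ²=wᵀΣw=λ₁·μ_p+λ₂ = 0.154304·0.172 + 0.001441 = 0.027981 ≈ 0.0280

0.0280


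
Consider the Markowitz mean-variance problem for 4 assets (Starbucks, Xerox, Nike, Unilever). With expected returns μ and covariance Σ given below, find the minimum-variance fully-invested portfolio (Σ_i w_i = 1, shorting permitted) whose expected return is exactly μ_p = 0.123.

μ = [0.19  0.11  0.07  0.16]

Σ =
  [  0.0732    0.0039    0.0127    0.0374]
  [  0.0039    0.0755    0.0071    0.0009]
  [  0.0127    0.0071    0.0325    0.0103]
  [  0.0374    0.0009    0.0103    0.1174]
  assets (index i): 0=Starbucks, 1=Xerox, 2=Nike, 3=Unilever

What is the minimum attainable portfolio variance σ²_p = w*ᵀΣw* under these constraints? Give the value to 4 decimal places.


0.0235

p=Σ⁻¹μ = [2.0594  1.2607  0.8771  0.6202]
q=Σ⁻¹𝟙 = [6.7284  10.5418  24.5243  4.1420]
a=μᵀp=0.690593  b=𝟙ᵀp=4.817416  c=𝟙ᵀq=45.936524  D=ac−b²=8.515930
λ₁=(c·0.123−b)/D = (45.936524·0.123−4.817416)/8.515930 = 0.097790
λ₂=(a−b·0.123)/D = (0.690593−4.817416·0.123)/8.515930 = 0.011514
w* = 0.097790·p + 0.011514·q:
  w_0 = 0.097790·2.0594 + 0.011514·6.7284 = 0.2789  (Starbucks)
  w_1 = 0.097790·1.2607 + 0.011514·10.5418 = 0.2447  (Xerox)
  w_2 = 0.097790·0.8771 + 0.011514·24.5243 = 0.3681  (Nike)
  w_3 = 0.097790·0.6202 + 0.011514·4.1420 = 0.1083  (Unilever)
Σw_i=1.0000  μᵀw=0.1230
σ²=wᵀΣw=λ₁·μ_p+λ₂ = 0.097790·0.123 + 0.011514 = 0.023542 ≈ 0.0235


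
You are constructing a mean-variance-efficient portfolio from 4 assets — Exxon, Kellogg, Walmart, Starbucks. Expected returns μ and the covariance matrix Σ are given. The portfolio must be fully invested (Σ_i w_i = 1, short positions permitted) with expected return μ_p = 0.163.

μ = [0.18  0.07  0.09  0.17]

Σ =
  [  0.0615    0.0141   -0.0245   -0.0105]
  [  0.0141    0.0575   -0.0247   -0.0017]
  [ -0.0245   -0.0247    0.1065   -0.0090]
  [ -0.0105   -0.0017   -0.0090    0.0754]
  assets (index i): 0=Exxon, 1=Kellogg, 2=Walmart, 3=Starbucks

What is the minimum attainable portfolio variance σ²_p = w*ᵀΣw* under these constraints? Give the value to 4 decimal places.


0.0185

g=Σ⁻¹μ = [4.1000  1.3181  2.3591  3.1369]
h=Σ⁻¹𝟙 = [23.1786  21.4548  21.3475  19.5222]
a=μᵀg=1.575852  b=𝟙ᵀg=10.914044  c=𝟙ᵀh=85.503191  D=ac−b²=15.623993
λ₁=(c·0.163−b)/D = (85.503191·0.163−10.914044)/15.623993 = 0.193483
λ₂=(a−b·0.163)/D = (1.575852−10.914044·0.163)/15.623993 = -0.013002
w* = 0.193483·g + -0.013002·h:
  w_0 = 0.193483·4.1000 + -0.013002·23.1786 = 0.4919  (Exxon)
  w_1 = 0.193483·1.3181 + -0.013002·21.4548 = -0.0239  (Kellogg)
  w_2 = 0.193483·2.3591 + -0.013002·21.3475 = 0.1789  (Walmart)
  w_3 = 0.193483·3.1369 + -0.013002·19.5222 = 0.3531  (Starbucks)
Σw_i=1.0000  μᵀw=0.1630
σ²=wᵀΣw=λ₁·μ_p+λ₂ = 0.193483·0.163 + -0.013002 = 0.018536 ≈ 0.0185


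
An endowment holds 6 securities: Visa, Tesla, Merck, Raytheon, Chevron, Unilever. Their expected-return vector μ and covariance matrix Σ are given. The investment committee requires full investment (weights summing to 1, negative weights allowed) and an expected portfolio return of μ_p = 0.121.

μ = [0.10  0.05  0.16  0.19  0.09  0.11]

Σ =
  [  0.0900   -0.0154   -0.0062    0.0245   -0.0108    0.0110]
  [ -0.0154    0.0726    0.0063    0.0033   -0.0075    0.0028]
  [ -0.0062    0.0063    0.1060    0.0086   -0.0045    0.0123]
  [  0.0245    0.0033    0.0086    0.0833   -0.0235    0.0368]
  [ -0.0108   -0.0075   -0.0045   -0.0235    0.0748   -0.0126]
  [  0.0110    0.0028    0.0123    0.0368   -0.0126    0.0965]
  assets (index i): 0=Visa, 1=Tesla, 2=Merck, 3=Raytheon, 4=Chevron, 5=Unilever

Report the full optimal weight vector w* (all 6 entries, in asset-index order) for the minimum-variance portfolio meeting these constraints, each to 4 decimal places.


g=Σ⁻¹μ = [0.9637  0.8934  1.3922  2.3676  2.2972  0.2238]
h=Σ⁻¹𝟙 = [13.9104  17.5419  8.6102  9.6752  21.7589  6.3221]
a=μᵀg=1.044986  b=𝟙ᵀg=8.137775  c=𝟙ᵀh=77.818612  D=ac−b²=15.095958
λ₁=(c·0.121−b)/D = (77.818612·0.121−8.137775)/15.095958 = 0.084677
λ₂=(a−b·0.121)/D = (1.044986−8.137775·0.121)/15.095958 = 0.003995
w* = 0.084677·g + 0.003995·h:
  w_0 = 0.084677·0.9637 + 0.003995·13.9104 = 0.1372  (Visa)
  w_1 = 0.084677·0.8934 + 0.003995·17.5419 = 0.1457  (Tesla)
  w_2 = 0.084677·1.3922 + 0.003995·8.6102 = 0.1523  (Merck)
  w_3 = 0.084677·2.3676 + 0.003995·9.6752 = 0.2391  (Raytheon)
  w_4 = 0.084677·2.2972 + 0.003995·21.7589 = 0.2815  (Chevron)
  w_5 = 0.084677·0.2238 + 0.003995·6.3221 = 0.0442  (Unilever)
Σw_i=1.0000  μᵀw=0.1210
σ²=wᵀΣw=λ₁·μ_p+λ₂ = 0.084677·0.121 + 0.003995 = 0.014241 ≈ 0.0142

0.1372  0.1457  0.1523  0.2391  0.2815  0.0442


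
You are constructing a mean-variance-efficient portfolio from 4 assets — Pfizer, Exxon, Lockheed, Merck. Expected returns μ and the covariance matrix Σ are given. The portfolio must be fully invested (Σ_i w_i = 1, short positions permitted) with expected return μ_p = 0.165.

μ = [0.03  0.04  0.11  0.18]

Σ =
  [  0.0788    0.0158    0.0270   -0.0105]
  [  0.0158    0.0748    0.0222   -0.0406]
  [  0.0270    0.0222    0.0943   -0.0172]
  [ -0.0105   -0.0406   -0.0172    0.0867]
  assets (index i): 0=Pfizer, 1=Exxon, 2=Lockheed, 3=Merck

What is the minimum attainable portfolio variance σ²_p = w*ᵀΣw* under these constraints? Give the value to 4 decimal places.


p=Σ⁻¹μ = [-0.0205  1.8989  1.3133  3.2234]
q=Σ⁻¹𝟙 = [8.9567  22.7489  7.1893  24.6979]
a=μᵀp=0.800013  b=𝟙ᵀp=6.415091  c=𝟙ᵀq=63.592680  D=ac−b²=9.721586
λ₁=(c·0.165−b)/D = (63.592680·0.165−6.415091)/9.721586 = 0.419448
λ₂=(a−b·0.165)/D = (0.800013−6.415091·0.165)/9.721586 = -0.026588
w* = 0.419448·p + -0.026588·q:
  w_0 = 0.419448·-0.0205 + -0.026588·8.9567 = -0.2467  (Pfizer)
  w_1 = 0.419448·1.8989 + -0.026588·22.7489 = 0.1917  (Exxon)
  w_2 = 0.419448·1.3133 + -0.026588·7.1893 = 0.3597  (Lockheed)
  w_3 = 0.419448·3.2234 + -0.026588·24.6979 = 0.6954  (Merck)
Σw_i=1.0000  μᵀw=0.1650
σ²=wᵀΣw=λ₁·μ_p+λ₂ = 0.419448·0.165 + -0.026588 = 0.042621 ≈ 0.0426

0.0426


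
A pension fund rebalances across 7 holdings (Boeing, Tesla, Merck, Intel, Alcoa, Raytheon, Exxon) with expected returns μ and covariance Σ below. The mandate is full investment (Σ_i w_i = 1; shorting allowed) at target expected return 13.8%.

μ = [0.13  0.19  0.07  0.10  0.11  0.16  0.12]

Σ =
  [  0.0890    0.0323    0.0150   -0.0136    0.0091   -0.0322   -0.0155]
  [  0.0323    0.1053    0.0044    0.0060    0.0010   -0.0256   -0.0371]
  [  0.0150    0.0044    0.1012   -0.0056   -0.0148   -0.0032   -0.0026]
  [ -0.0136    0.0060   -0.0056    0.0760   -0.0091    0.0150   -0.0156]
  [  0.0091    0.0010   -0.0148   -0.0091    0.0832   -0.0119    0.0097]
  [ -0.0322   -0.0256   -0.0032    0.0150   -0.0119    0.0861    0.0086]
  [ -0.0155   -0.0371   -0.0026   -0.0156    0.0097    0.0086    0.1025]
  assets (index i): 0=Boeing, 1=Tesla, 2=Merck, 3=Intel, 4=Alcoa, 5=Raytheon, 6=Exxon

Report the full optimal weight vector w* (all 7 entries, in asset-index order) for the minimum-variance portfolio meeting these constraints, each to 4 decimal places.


u=Σ⁻¹μ = [1.9869  2.6179  0.7547  1.5549  1.5608  3.1264  2.2645]
v=Σ⁻¹𝟙 = [15.3425  13.8704  11.1599  17.0824  14.8063  19.2673  16.9618]
a=μᵀu=1.907680  b=𝟙ᵀu=13.866208  c=𝟙ᵀv=108.490569  D=ac−b²=14.693548
λ₁=(c·0.138−b)/D = (108.490569·0.138−13.866208)/14.693548 = 0.075236
λ₂=(a−b·0.138)/D = (1.907680−13.866208·0.138)/14.693548 = -0.000399
w* = 0.075236·u + -0.000399·v:
  w_0 = 0.075236·1.9869 + -0.000399·15.3425 = 0.1434  (Boeing)
  w_1 = 0.075236·2.6179 + -0.000399·13.8704 = 0.1914  (Tesla)
  w_2 = 0.075236·0.7547 + -0.000399·11.1599 = 0.0523  (Merck)
  w_3 = 0.075236·1.5549 + -0.000399·17.0824 = 0.1102  (Intel)
  w_4 = 0.075236·1.5608 + -0.000399·14.8063 = 0.1115  (Alcoa)
  w_5 = 0.075236·3.1264 + -0.000399·19.2673 = 0.2275  (Raytheon)
  w_6 = 0.075236·2.2645 + -0.000399·16.9618 = 0.1636  (Exxon)
Σw_i=1.0000  μᵀw=0.1380
σ²=wᵀΣw=λ₁·μ_p+λ₂ = 0.075236·0.138 + -0.000399 = 0.009984 ≈ 0.0100

0.1434  0.1914  0.0523  0.1102  0.1115  0.2275  0.1636


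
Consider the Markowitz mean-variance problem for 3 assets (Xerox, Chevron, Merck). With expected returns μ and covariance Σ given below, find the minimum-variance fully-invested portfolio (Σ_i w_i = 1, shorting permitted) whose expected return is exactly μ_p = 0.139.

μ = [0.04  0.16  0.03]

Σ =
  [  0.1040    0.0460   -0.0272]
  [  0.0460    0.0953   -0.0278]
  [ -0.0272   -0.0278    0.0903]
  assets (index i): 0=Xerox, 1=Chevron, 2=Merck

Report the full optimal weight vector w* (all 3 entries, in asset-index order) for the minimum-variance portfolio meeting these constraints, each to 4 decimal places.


g=Σ⁻¹μ = [-0.3066  2.0841  0.8815]
h=Σ⁻¹𝟙 = [9.2331  11.0726  17.2642]
a=μᵀg=0.347626  b=𝟙ᵀg=2.658873  c=𝟙ᵀh=37.570000  D=ac−b²=5.990721
λ₁=(c·0.139−b)/D = (37.570000·0.139−2.658873)/5.990721 = 0.427888
λ₂=(a−b·0.139)/D = (0.347626−2.658873·0.139)/5.990721 = -0.003665
w* = 0.427888·g + -0.003665·h:
  w_0 = 0.427888·-0.3066 + -0.003665·9.2331 = -0.1650  (Xerox)
  w_1 = 0.427888·2.0841 + -0.003665·11.0726 = 0.8512  (Chevron)
  w_2 = 0.427888·0.8815 + -0.003665·17.2642 = 0.3139  (Merck)
Σw_i=1.0000  μᵀw=0.1390
σ²=wᵀΣw=λ₁·μ_p+λ₂ = 0.427888·0.139 + -0.003665 = 0.055811 ≈ 0.0558

-0.1650  0.8512  0.3139


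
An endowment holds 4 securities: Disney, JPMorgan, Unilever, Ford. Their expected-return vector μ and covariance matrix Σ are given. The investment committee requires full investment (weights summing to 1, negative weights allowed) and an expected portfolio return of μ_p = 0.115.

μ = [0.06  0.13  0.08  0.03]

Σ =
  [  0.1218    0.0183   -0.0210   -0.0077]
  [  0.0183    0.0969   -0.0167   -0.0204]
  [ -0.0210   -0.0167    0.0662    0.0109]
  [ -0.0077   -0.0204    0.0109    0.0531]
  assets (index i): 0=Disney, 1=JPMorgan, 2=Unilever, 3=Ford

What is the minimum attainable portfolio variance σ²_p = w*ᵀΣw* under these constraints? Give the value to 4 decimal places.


0.0430

p=Σ⁻¹μ = [0.5826  1.7231  1.6684  0.9690]
q=Σ⁻¹𝟙 = [10.4293  16.3859  18.7967  22.7814]
a=μᵀp=0.421502  b=𝟙ᵀp=4.943097  c=𝟙ᵀq=68.393249  D=ac−b²=4.393654
λ₁=(c·0.115−b)/D = (68.393249·0.115−4.943097)/4.393654 = 0.665079
λ₂=(a−b·0.115)/D = (0.421502−4.943097·0.115)/4.393654 = -0.033447
w* = 0.665079·p + -0.033447·q:
  w_0 = 0.665079·0.5826 + -0.033447·10.4293 = 0.0387  (Disney)
  w_1 = 0.665079·1.7231 + -0.033447·16.3859 = 0.5979  (JPMorgan)
  w_2 = 0.665079·1.6684 + -0.033447·18.7967 = 0.4809  (Unilever)
  w_3 = 0.665079·0.9690 + -0.033447·22.7814 = -0.1175  (Ford)
Σw_i=1.0000  μᵀw=0.1150
σ²=wᵀΣw=λ₁·μ_p+λ₂ = 0.665079·0.115 + -0.033447 = 0.043037 ≈ 0.0430


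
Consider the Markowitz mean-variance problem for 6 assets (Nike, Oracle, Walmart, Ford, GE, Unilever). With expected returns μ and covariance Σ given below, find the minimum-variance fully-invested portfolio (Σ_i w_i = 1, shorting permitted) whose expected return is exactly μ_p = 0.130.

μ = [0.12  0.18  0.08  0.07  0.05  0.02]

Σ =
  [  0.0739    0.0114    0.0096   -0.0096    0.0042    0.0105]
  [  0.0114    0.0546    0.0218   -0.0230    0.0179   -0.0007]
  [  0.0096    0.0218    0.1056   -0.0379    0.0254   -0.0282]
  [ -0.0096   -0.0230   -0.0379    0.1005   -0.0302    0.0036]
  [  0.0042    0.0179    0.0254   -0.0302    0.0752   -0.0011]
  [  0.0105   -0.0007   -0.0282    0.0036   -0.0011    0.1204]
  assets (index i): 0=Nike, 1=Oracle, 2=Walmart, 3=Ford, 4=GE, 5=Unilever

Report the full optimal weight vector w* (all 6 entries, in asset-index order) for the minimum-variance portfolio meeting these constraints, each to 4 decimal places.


0.1606  0.4781  0.0676  0.2477  0.0339  0.0123

g=Σ⁻¹μ = [1.2153  3.5166  0.5745  1.9317  0.3440  0.1605]
h=Σ⁻¹𝟙 = [10.1541  16.4545  12.8257  23.3781  14.0160  9.9488]
a=μᵀg=0.980406  b=𝟙ᵀg=7.742603  c=𝟙ᵀh=86.777242  D=ac−b²=25.129059
λ₁=(c·0.130−b)/D = (86.777242·0.130−7.742603)/25.129059 = 0.140811
λ₂=(a−b·0.130)/D = (0.980406−7.742603·0.130)/25.129059 = -0.001040
w* = 0.140811·g + -0.001040·h:
  w_0 = 0.140811·1.2153 + -0.001040·10.1541 = 0.1606  (Nike)
  w_1 = 0.140811·3.5166 + -0.001040·16.4545 = 0.4781  (Oracle)
  w_2 = 0.140811·0.5745 + -0.001040·12.8257 = 0.0676  (Walmart)
  w_3 = 0.140811·1.9317 + -0.001040·23.3781 = 0.2477  (Ford)
  w_4 = 0.140811·0.3440 + -0.001040·14.0160 = 0.0339  (GE)
  w_5 = 0.140811·0.1605 + -0.001040·9.9488 = 0.0123  (Unilever)
Σw_i=1.0000  μᵀw=0.1300
σ²=wᵀΣw=λ₁·μ_p+λ₂ = 0.140811·0.130 + -0.001040 = 0.017265 ≈ 0.0173


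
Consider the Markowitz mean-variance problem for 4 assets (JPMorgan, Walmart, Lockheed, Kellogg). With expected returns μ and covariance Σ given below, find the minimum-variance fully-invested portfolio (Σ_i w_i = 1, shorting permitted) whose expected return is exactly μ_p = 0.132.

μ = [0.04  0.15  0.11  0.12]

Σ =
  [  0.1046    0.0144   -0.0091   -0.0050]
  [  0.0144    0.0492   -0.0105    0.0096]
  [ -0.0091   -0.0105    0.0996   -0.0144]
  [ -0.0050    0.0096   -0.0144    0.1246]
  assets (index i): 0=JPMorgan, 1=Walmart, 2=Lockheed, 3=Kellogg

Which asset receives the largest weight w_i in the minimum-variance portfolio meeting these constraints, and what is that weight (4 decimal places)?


x=Σ⁻¹μ = [0.1266  3.1724  1.5815  0.9065]
y=Σ⁻¹𝟙 = [8.5537  19.1629  14.0735  8.5190]
a=μᵀx=0.763662  b=𝟙ᵀx=5.786952  c=𝟙ᵀy=50.309129  D=ac−b²=4.930375
λ₁=(c·0.132−b)/D = (50.309129·0.132−5.786952)/4.930375 = 0.173182
λ₂=(a−b·0.132)/D = (0.763662−5.786952·0.132)/4.930375 = -0.000044
w* = 0.173182·x + -0.000044·y:
  w_0 = 0.173182·0.1266 + -0.000044·8.5537 = 0.0216  (JPMorgan)
  w_1 = 0.173182·3.1724 + -0.000044·19.1629 = 0.5486  (Walmart)
  w_2 = 0.173182·1.5815 + -0.000044·14.0735 = 0.2733  (Lockheed)
  w_3 = 0.173182·0.9065 + -0.000044·8.5190 = 0.1566  (Kellogg)
Σw_i=1.0000  μᵀw=0.1320
σ²=wᵀΣw=λ₁·μ_p+λ₂ = 0.173182·0.132 + -0.000044 = 0.022816 ≈ 0.0228

Walmart (0.5486)
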